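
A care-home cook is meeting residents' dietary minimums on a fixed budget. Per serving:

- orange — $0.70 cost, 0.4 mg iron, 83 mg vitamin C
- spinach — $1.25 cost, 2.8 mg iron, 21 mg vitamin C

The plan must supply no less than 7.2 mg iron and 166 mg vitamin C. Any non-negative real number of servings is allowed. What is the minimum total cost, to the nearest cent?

Minimising a linear cost over {iron ≥ 7.2, vitamin C ≥ 166, servings ≥ 0} — the optimum is at a vertex, using one or two foods.
orange only: max(7.2/0.4, 166/83) = 18 servings → $12.60.
spinach only: max(7.2/2.8, 166/21) = 7.905 servings → $9.88.
orange + spinach with both tight: 1.4 servings and 2.371 servings → $3.94.
So the least-cost plan costs $3.94.

$3.94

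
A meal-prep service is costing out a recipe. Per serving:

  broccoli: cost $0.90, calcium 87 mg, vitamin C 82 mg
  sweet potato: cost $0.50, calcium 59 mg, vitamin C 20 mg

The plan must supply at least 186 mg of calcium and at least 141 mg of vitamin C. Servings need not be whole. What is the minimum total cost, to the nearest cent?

For a min-cost LP with two ≥-constraints, a basic feasible solution has at most two positive variables.
broccoli only: max(186/87, 141/82) = 2.138 servings → $1.92.
sweet potato only: max(186/59, 141/20) = 7.05 servings → $3.52.
broccoli + sweet potato with both tight: 1.485 servings and 0.9635 servings → $1.82.
Cheapest feasible corner: $1.82.

$1.82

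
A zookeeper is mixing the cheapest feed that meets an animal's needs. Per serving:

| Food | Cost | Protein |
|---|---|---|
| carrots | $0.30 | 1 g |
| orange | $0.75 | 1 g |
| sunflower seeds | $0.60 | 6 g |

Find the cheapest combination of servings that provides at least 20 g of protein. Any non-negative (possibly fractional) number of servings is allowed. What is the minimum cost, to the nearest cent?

$2.00

Cost per g of protein: sunflower seeds $0.1000, carrots $0.3000, orange $0.7500.
With no serving limits, use only sunflower seeds: 20 g / 6 g = 3.333 servings × $0.60 = $2.00.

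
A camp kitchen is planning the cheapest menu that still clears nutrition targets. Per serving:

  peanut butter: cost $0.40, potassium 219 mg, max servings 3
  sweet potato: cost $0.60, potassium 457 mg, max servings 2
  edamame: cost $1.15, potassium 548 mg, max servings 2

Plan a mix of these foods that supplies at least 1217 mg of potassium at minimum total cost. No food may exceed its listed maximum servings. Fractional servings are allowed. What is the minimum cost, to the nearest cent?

Cost per mg of potassium: sweet potato $0.0013, peanut butter $0.0018, edamame $0.0021.
Take 2 servings of sweet potato: +914.0 mg potassium for $1.20 (total $1.20, still need 303.0 mg).
Take 1.384 servings of peanut butter: +303.0 mg potassium for $0.55 (total $1.75, still need 0.0 mg).
Filling from the cheapest source first is optimal under one linear minimum: $1.75.

$1.75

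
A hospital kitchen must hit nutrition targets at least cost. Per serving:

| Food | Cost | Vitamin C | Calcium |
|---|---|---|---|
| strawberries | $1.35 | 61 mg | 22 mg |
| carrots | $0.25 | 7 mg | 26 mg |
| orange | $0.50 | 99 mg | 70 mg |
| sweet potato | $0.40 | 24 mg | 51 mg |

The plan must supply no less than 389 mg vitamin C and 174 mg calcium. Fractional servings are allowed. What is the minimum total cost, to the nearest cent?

$1.96

Check every corner: each single food scaled to meet both minima, and each pair solved so both constraints bind.
strawberries only: max(389/61, 174/22) = 7.909 servings → $10.68.
carrots only: max(389/7, 174/26) = 55.57 servings → $13.89.
orange only: max(389/99, 174/70) = 3.929 servings → $1.96.
sweet potato only: max(389/24, 174/51) = 16.21 servings → $6.48.
strawberries + carrots with both tight: 6.212 servings and 1.436 servings → $8.75.
strawberries + orange with both tight: 4.782 servings and 0.9828 servings → $6.95.
strawberries + sweet potato with both tight: 6.064 servings and 0.796 servings → $8.50.
carrots + orange with both targets exact would need a negative amount; discard.
carrots + sweet potato with both targets exact would need a negative amount; discard.
orange + sweet potato: intersection lies outside the first quadrant.
So the least-cost plan costs $1.96.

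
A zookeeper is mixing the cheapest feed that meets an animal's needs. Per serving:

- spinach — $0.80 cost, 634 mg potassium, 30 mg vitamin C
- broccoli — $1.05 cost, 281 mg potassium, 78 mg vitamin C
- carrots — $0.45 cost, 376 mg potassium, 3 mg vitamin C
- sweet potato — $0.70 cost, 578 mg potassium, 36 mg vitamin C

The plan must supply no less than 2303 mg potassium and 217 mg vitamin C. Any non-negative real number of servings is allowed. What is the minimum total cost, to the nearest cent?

$3.65

Compare the cost at each extreme point of the feasible region.
spinach only: max(2303/634, 217/30) = 7.233 servings → $5.79.
broccoli only: max(2303/281, 217/78) = 8.196 servings → $8.61.
carrots only: max(2303/376, 217/3) = 72.33 servings → $32.55.
sweet potato only: max(2303/578, 217/36) = 6.028 servings → $4.22.
spinach + broccoli with both tight: 2.893 servings and 1.67 servings → $4.07.
spinach + carrots with both targets exact would need a negative amount; discard.
spinach + sweet potato with both targets exact would need a negative amount; discard.
broccoli + carrots with both tight: 2.622 servings and 4.166 servings → $4.63.
broccoli + sweet potato with both tight: 1.216 servings and 3.393 servings → $3.65.
carrots + sweet potato: the both-tight solution has a negative serving — not a feasible corner.
So the least-cost plan costs $3.65.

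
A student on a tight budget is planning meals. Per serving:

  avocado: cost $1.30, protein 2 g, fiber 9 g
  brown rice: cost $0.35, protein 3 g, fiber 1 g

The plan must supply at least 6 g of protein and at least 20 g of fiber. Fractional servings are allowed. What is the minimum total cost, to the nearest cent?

$3.00

Two binding constraints pin down two serving amounts, so the optimal mix uses at most two foods. The candidates are each food alone (scaled to the tighter of protein/fiber) and each pair with both constraints tight.
avocado only: max(6/2, 20/9) = 3 servings → $3.90.
brown rice only: max(6/3, 20/1) = 20 servings → $7.00.
avocado + brown rice with both tight: 2.16 servings and 0.56 servings → $3.00.
The minimum over all feasible corners is $3.00.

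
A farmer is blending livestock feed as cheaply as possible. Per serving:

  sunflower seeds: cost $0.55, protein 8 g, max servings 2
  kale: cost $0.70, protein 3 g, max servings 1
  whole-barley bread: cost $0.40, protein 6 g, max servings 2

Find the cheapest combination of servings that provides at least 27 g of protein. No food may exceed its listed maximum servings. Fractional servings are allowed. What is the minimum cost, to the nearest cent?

Cost per g of protein: whole-barley bread $0.0667, sunflower seeds $0.0688, kale $0.2333.
Take 2 servings of whole-barley bread: +12.0 g protein for $0.80 (total $0.80, still need 15.0 g).
Take 1.875 servings of sunflower seeds: +15.0 g protein for $1.03 (total $1.83, still need 0.0 g).
Greedy by cheapest-per-g is optimal for a single linear constraint, so the minimum cost is $1.83.

$1.83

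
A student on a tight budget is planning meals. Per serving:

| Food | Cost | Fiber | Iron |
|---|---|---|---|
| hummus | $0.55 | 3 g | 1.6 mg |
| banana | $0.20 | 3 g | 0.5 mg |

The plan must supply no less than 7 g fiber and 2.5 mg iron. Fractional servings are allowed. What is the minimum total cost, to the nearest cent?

hummus only: max(7/3, 2.5/1.6) = 2.333 servings → $1.28.
banana only: max(7/3, 2.5/0.5) = 5 servings → $1.00.
hummus + banana with both tight: 1.212 servings and 1.121 servings → $0.89.
The minimum over all feasible corners is $0.89.

$0.89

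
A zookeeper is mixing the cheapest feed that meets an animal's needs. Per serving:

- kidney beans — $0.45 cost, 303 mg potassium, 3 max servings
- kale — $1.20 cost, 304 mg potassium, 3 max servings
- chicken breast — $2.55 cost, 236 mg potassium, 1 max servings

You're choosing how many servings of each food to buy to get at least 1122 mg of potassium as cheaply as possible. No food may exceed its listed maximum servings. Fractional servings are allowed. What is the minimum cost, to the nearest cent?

$2.19

Cost per mg of potassium: kidney beans $0.0015, kale $0.0039, chicken breast $0.0108.
Take 3 servings of kidney beans: +909.0 mg potassium for $1.35 (total $1.35, still need 213.0 mg).
Take 0.7007 servings of kale: +213.0 mg potassium for $0.84 (total $2.19, still need 0.0 mg).
Greedy by cheapest-per-mg is optimal for a single linear constraint, so the minimum cost is $2.19.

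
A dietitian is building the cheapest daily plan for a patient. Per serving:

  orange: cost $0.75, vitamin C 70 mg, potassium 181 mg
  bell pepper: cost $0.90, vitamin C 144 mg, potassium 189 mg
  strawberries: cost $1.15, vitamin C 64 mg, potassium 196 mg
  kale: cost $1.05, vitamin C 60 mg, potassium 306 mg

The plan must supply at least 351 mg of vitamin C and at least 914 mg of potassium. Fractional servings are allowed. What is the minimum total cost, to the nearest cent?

$3.54

orange only: max(351/70, 914/181) = 5.05 servings → $3.79.
bell pepper only: max(351/144, 914/189) = 4.836 servings → $4.35.
strawberries only: max(351/64, 914/196) = 5.484 servings → $6.31.
kale only: max(351/60, 914/306) = 5.85 servings → $6.14.
orange + bell pepper: the both-tight solution has a negative serving — not a feasible corner.
orange + strawberries with both tight: 4.822 servings and 0.2102 servings → $3.86.
orange + kale with both tight: 4.978 servings and 0.04252 servings → $3.78.
bell pepper + strawberries with both tight: 0.6386 servings and 4.047 servings → $5.23.
bell pepper + kale with both tight: 1.606 servings and 1.995 servings → $3.54.
strawberries + kale: the both-tight solution has a negative serving — not a feasible corner.
The minimum over all feasible corners is $3.54.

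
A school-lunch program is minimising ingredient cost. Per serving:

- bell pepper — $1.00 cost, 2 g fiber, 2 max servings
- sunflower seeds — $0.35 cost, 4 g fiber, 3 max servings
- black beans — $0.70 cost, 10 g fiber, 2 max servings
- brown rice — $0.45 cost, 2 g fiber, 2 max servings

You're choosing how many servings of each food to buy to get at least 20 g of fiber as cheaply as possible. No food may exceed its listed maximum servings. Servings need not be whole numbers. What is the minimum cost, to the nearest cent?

Cost per g of fiber: black beans $0.0700, sunflower seeds $0.0875, brown rice $0.2250, bell pepper $0.5000.
Take 2 servings of black beans: +20.0 g fiber for $1.40 (total $1.40, still need 0.0 g).
Greedy by cheapest-per-g is optimal for a single linear constraint, so the minimum cost is $1.40.

$1.40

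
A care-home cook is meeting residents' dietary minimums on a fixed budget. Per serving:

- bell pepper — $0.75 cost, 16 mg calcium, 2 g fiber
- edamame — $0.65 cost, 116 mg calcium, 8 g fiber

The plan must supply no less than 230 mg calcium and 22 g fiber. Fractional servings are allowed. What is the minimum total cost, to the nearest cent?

With two linear requirements the optimum uses one or two foods; enumerate the corners.
bell pepper only: max(230/16, 22/2) = 14.38 servings → $10.78.
edamame only: max(230/116, 22/8) = 2.75 servings → $1.79.
bell pepper + edamame with both tight: 6.846 servings and 1.038 servings → $5.81.
So the least-cost plan costs $1.79.

$1.79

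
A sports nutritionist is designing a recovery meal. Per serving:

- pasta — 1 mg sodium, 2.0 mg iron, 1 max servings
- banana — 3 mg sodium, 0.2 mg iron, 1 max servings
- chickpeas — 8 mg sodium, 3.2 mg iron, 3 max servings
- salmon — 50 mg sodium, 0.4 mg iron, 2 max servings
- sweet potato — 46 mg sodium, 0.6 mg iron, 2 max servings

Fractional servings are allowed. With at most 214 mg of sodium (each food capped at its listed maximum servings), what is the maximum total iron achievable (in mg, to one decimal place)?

13.8 mg

Iron per mg sodium: pasta 2, chickpeas 0.4, banana 0.06667, sweet potato 0.01304, salmon 0.008.
Take 1 serving of pasta: uses 1 mg sodium, +2.0 mg iron (running total 2.0 mg).
Take 3 servings of chickpeas: uses 24 mg sodium, +9.6 mg iron (running total 11.6 mg).
Take 1 serving of banana: uses 3 mg sodium, +0.2 mg iron (running total 11.8 mg).
Take 2 servings of sweet potato: uses 92 mg sodium, +1.2 mg iron (running total 13.0 mg).
Take 1.88 servings of salmon: uses 94 mg sodium, +0.8 mg iron (running total 13.8 mg).
Greedy by best ratio exhausts the sodium allowance optimally: 13.8 mg.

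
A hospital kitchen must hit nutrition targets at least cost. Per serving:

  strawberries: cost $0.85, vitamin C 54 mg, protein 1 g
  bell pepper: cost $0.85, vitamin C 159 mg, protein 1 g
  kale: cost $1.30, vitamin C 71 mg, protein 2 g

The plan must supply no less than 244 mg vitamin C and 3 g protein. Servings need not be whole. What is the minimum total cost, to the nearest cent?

$2.17

strawberries only: max(244/54, 3/1) = 4.519 servings → $3.84.
bell pepper only: max(244/159, 3/1) = 3 servings → $2.55.
kale only: max(244/71, 3/2) = 3.437 servings → $4.47.
strawberries + bell pepper with both tight: 2.219 servings and 0.781 servings → $2.55.
strawberries + kale: intersection lies outside the first quadrant.
bell pepper + kale with both tight: 1.113 servings and 0.9433 servings → $2.17.
Cheapest feasible corner: $2.17.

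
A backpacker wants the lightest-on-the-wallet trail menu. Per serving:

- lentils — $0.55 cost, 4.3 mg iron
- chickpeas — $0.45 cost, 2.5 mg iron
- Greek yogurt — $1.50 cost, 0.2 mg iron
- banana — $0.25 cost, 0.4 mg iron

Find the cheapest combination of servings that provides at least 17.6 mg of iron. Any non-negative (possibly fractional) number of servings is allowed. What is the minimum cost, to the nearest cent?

Cost per mg of iron: lentils $0.1279, chickpeas $0.1800, banana $0.6250, Greek yogurt $7.5000.
With no serving limits, use only lentils: 17.6 mg / 4.3 mg = 4.093 servings × $0.55 = $2.25.

$2.25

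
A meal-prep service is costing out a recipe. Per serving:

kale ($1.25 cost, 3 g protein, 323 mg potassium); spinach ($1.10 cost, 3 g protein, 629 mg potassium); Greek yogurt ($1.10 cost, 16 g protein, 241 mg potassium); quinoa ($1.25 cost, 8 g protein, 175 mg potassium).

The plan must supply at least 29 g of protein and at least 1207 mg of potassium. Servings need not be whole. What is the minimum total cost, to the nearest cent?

$3.17

Compare the cost at each extreme point of the feasible region.
kale only: max(29/3, 1207/323) = 9.667 servings → $12.08.
spinach only: max(29/3, 1207/629) = 9.667 servings → $10.63.
Greek yogurt only: max(29/16, 1207/241) = 5.008 servings → $5.51.
quinoa only: max(29/8, 1207/175) = 6.897 servings → $8.62.
kale + spinach with both targets exact would need a negative amount; discard.
kale + Greek yogurt with both tight: 2.772 servings and 1.293 servings → $4.89.
kale + quinoa with both tight: 2.225 servings and 2.791 servings → $6.27.
spinach + Greek yogurt with both tight: 1.319 servings and 1.565 servings → $3.17.
spinach + quinoa with both tight: 1.016 servings and 3.244 servings → $5.17.
Greek yogurt + quinoa with both targets exact would need a negative amount; discard.
Cheapest feasible corner: $3.17.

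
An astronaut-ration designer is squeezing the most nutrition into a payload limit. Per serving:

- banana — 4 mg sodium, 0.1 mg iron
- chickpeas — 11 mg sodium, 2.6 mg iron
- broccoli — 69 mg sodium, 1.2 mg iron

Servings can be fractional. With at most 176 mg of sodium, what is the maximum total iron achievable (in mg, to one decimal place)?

41.6 mg

Iron per mg sodium: chickpeas 0.2364, banana 0.025, broccoli 0.01739.
With no serving limits, spend the whole sodium allowance on chickpeas: 176 mg / 11 mg × 2.6 mg = 41.6 mg.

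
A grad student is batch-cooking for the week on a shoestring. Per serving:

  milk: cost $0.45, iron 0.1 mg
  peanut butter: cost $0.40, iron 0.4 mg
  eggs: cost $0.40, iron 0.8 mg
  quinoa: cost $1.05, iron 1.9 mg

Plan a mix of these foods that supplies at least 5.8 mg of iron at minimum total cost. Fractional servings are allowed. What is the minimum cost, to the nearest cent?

Cost per mg of iron: eggs $0.5000, quinoa $0.5526, peanut butter $1.0000, milk $4.5000.
With no serving limits, use only eggs: 5.8 mg / 0.8 mg = 7.25 servings × $0.40 = $2.90.

$2.90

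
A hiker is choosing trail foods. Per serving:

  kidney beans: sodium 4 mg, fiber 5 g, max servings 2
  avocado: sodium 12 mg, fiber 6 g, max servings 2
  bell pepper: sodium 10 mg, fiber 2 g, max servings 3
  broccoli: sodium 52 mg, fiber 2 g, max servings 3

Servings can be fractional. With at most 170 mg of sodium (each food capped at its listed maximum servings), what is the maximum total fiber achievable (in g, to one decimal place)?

Fiber per mg sodium: kidney beans 1.25, avocado 0.5, bell pepper 0.2, broccoli 0.03846.
Take 2 servings of kidney beans: uses 8 mg sodium, +10.0 g fiber (running total 10.0 g).
Take 2 servings of avocado: uses 24 mg sodium, +12.0 g fiber (running total 22.0 g).
Take 3 servings of bell pepper: uses 30 mg sodium, +6.0 g fiber (running total 28.0 g).
Take 2.077 servings of broccoli: uses 108 mg sodium, +4.2 g fiber (running total 32.2 g).
Greedy by best ratio exhausts the sodium allowance optimally: 32.2 g.

32.2 g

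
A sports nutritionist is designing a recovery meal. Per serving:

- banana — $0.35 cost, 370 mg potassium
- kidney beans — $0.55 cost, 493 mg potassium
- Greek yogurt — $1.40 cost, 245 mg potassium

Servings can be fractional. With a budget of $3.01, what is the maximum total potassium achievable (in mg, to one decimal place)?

3182.0 mg

Potassium per dollar: banana 1057, kidney beans 896.4, Greek yogurt 175.
With no serving limits, spend the whole cost allowance on banana: $3.01 / $0.35 × 370 mg = 3182.0 mg.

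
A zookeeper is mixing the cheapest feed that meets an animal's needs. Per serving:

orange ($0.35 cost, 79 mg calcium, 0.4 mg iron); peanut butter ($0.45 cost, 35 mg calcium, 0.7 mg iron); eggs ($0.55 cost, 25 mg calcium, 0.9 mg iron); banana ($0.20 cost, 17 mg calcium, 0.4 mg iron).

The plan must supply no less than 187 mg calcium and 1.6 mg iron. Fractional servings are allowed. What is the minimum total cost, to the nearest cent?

The cheapest plan sits at a corner of the feasible region — with two constraints it uses at most two foods.
orange only: max(187/79, 1.6/0.4) = 4 servings → $1.40.
peanut butter only: max(187/35, 1.6/0.7) = 5.343 servings → $2.40.
eggs only: max(187/25, 1.6/0.9) = 7.48 servings → $4.11.
banana only: max(187/17, 1.6/0.4) = 11 servings → $2.20.
orange + peanut butter with both tight: 1.814 servings and 1.249 servings → $1.20.
orange + eggs with both tight: 2.1 servings and 0.8445 servings → $1.20.
orange + banana with both tight: 1.919 servings and 2.081 servings → $1.09.
peanut butter + eggs: the both-tight solution has a negative serving — not a feasible corner.
peanut butter + banana: the both-tight solution has a negative serving — not a feasible corner.
eggs + banana: intersection lies outside the first quadrant.
So the least-cost plan costs $1.09.

$1.09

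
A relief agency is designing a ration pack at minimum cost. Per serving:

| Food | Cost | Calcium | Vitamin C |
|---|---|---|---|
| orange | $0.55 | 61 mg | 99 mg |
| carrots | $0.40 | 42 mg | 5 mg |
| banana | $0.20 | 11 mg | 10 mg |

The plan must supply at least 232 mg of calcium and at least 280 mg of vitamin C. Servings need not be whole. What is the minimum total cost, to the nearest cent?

The cheapest plan sits at a corner of the feasible region — with two constraints it uses at most two foods.
orange only: max(232/61, 280/99) = 3.803 servings → $2.09.
carrots only: max(232/42, 280/5) = 56 servings → $22.40.
banana only: max(232/11, 280/10) = 28 servings → $5.60.
orange + carrots with both tight: 2.751 servings and 1.528 servings → $2.12.
orange + banana with both tight: 1.587 servings and 12.29 servings → $3.33.
carrots + banana: intersection lies outside the first quadrant.
The minimum over all feasible corners is $2.09.

$2.09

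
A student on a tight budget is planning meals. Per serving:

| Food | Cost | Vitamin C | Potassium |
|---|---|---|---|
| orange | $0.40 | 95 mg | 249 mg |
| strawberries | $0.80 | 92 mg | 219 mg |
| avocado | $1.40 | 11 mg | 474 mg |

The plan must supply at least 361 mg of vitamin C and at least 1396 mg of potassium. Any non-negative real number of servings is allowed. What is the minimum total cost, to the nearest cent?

A basic optimal solution has at most two foods positive. Try each food alone and each pair with both targets met exactly.
orange only: max(361/95, 1396/249) = 5.606 servings → $2.24.
strawberries only: max(361/92, 1396/219) = 6.374 servings → $5.10.
avocado only: max(361/11, 1396/474) = 32.82 servings → $45.95.
orange + strawberries: intersection lies outside the first quadrant.
orange + avocado with both tight: 3.683 servings and 1.01 servings → $2.89.
strawberries + avocado with both tight: 3.781 servings and 1.198 servings → $4.70.
The minimum over all feasible corners is $2.24.

$2.24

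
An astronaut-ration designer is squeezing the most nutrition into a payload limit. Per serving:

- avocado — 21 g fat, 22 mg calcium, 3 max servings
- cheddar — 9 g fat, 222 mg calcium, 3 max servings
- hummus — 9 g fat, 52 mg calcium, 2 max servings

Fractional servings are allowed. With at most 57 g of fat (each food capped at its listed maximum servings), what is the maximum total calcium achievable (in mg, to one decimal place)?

Calcium per g fat: cheddar 24.67, hummus 5.778, avocado 1.048.
Take 3 servings of cheddar: uses 27 g fat, +666.0 mg calcium (running total 666.0 mg).
Take 2 servings of hummus: uses 18 g fat, +104.0 mg calcium (running total 770.0 mg).
Take 0.5714 servings of avocado: uses 12 g fat, +12.6 mg calcium (running total 782.6 mg).
Greedy by best ratio exhausts the fat allowance optimally: 782.6 mg.

782.6 mg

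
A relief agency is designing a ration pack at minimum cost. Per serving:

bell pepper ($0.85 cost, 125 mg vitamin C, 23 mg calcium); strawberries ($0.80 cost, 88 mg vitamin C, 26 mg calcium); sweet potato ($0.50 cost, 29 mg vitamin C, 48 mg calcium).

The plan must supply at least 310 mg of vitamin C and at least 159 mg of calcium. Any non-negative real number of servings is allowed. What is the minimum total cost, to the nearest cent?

$2.83

bell pepper only: max(310/125, 159/23) = 6.913 servings → $5.88.
strawberries only: max(310/88, 159/26) = 6.115 servings → $4.89.
sweet potato only: max(310/29, 159/48) = 10.69 servings → $5.34.
bell pepper + strawberries: the both-tight solution has a negative serving — not a feasible corner.
bell pepper + sweet potato with both tight: 1.926 servings and 2.39 servings → $2.83.
strawberries + sweet potato with both tight: 2.959 servings and 1.71 servings → $3.22.
The minimum over all feasible corners is $2.83.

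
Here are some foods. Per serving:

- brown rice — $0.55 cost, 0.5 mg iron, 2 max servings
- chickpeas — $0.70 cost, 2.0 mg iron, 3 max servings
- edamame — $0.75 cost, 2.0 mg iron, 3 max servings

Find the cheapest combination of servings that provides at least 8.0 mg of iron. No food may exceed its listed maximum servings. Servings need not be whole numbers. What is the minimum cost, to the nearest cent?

Cost per mg of iron: chickpeas $0.3500, edamame $0.3750, brown rice $1.1000.
Take 3 servings of chickpeas: +6.0 mg iron for $2.10 (total $2.10, still need 2.0 mg).
Take 1 serving of edamame: +2.0 mg iron for $0.75 (total $2.85, still need 0.0 mg).
Greedy by cheapest-per-mg is optimal for a single linear constraint, so the minimum cost is $2.85.

$2.85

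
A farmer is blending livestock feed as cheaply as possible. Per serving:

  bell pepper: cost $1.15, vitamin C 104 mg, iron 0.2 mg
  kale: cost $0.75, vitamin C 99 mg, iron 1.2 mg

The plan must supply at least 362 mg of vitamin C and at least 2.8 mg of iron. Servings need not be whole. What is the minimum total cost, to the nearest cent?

bell pepper only: max(362/104, 2.8/0.2) = 14 servings → $16.10.
kale only: max(362/99, 2.8/1.2) = 3.657 servings → $2.74.
bell pepper + kale with both tight: 1.497 servings and 2.084 servings → $3.28.
The minimum over all feasible corners is $2.74.

$2.74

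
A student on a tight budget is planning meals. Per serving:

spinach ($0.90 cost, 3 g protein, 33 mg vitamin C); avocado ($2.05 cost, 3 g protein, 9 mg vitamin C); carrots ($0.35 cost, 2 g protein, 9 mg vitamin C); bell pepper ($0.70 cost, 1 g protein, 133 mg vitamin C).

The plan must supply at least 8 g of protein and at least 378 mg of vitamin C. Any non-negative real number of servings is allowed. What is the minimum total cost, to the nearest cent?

$2.80

Minimising a linear cost over {protein ≥ 8, vitamin C ≥ 378, servings ≥ 0} — the optimum is at a vertex, using one or two foods.
spinach only: max(8/3, 378/33) = 11.45 servings → $10.31.
avocado only: max(8/3, 378/9) = 42 servings → $86.10.
carrots only: max(8/2, 378/9) = 42 servings → $14.70.
bell pepper only: max(8/1, 378/133) = 8 servings → $5.60.
spinach + avocado with both targets exact would need a negative amount; discard.
spinach + carrots: intersection lies outside the first quadrant.
spinach + bell pepper with both tight: 1.874 servings and 2.377 servings → $3.35.
avocado + carrots with both targets exact would need a negative amount; discard.
avocado + bell pepper with both tight: 1.759 servings and 2.723 servings → $5.51.
carrots + bell pepper with both tight: 2.669 servings and 2.661 servings → $2.80.
Cheapest feasible corner: $2.80.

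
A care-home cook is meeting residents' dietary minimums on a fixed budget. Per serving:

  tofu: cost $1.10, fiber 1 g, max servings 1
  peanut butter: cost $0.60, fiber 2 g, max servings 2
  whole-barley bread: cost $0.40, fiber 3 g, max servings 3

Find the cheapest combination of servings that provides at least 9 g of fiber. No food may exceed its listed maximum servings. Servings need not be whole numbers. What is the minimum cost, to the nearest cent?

Cost per g of fiber: whole-barley bread $0.1333, peanut butter $0.3000, tofu $1.1000.
Take 3 servings of whole-barley bread: +9.0 g fiber for $1.20 (total $1.20, still need 0.0 g).
Greedy by cheapest-per-g is optimal for a single linear constraint, so the minimum cost is $1.20.

$1.20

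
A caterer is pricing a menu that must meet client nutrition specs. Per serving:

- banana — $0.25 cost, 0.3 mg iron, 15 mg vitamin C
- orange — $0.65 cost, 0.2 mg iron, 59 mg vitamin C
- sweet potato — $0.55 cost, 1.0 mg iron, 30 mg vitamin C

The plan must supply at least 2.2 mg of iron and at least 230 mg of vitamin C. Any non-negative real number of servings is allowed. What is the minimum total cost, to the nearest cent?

$2.88

banana only: max(2.2/0.3, 230/15) = 15.33 servings → $3.83.
orange only: max(2.2/0.2, 230/59) = 11 servings → $7.15.
sweet potato only: max(2.2/1.0, 230/30) = 7.667 servings → $4.22.
banana + orange with both tight: 5.701 servings and 2.449 servings → $3.02.
banana + sweet potato with both targets exact would need a negative amount; discard.
orange + sweet potato with both tight: 3.094 servings and 1.581 servings → $2.88.
Cheapest feasible corner: $2.88.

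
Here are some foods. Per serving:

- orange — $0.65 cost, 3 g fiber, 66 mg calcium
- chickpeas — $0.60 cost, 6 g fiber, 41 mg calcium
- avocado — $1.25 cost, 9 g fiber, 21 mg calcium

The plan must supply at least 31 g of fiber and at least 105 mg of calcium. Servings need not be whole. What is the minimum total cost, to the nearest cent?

At the optimum either one food covers both requirements or two foods hit both targets exactly; no other combination can be cheaper.
orange only: max(31/3, 105/66) = 10.33 servings → $6.72.
chickpeas only: max(31/6, 105/41) = 5.167 servings → $3.10.
avocado only: max(31/9, 105/21) = 5 servings → $6.25.
orange + chickpeas with both targets exact would need a negative amount; discard.
orange + avocado with both tight: 0.5537 servings and 3.26 servings → $4.43.
chickpeas + avocado with both tight: 1.21 servings and 2.638 servings → $4.02.
Cheapest feasible corner: $3.10.

$3.10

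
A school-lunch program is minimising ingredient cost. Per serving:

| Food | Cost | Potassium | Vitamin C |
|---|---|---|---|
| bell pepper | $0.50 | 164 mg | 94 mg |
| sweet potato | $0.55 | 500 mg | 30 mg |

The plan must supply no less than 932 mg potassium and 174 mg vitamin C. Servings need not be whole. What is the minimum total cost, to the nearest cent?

$1.47

Check every corner: each single food scaled to meet both minima, and each pair solved so both constraints bind.
bell pepper only: max(932/164, 174/94) = 5.683 servings → $2.84.
sweet potato only: max(932/500, 174/30) = 5.8 servings → $3.19.
bell pepper + sweet potato with both tight: 1.403 servings and 1.404 servings → $1.47.
The minimum over all feasible corners is $1.47.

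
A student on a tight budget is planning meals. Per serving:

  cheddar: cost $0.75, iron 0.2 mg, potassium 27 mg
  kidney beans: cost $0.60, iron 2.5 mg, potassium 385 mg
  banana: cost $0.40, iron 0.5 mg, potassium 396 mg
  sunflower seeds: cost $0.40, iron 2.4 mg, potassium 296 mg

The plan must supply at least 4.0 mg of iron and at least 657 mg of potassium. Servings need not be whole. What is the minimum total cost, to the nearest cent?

$0.82

For a min-cost LP with two ≥-constraints, a basic feasible solution has at most two positive variables.
cheddar only: max(4.0/0.2, 657/27) = 24.33 servings → $18.25.
kidney beans only: max(4.0/2.5, 657/385) = 1.706 servings → $1.02.
banana only: max(4.0/0.5, 657/396) = 8 servings → $3.20.
sunflower seeds only: max(4.0/2.4, 657/296) = 2.22 servings → $0.89.
cheddar + kidney beans: the both-tight solution has a negative serving — not a feasible corner.
cheddar + banana with both tight: 19.11 servings and 0.3562 servings → $14.47.
cheddar + sunflower seeds: intersection lies outside the first quadrant.
kidney beans + banana with both tight: 1.574 servings and 0.1285 servings → $1.00.
kidney beans + sunflower seeds with both targets exact would need a negative amount; discard.
banana + sunflower seeds with both tight: 0.4895 servings and 1.565 servings → $0.82.
So the least-cost plan costs $0.82.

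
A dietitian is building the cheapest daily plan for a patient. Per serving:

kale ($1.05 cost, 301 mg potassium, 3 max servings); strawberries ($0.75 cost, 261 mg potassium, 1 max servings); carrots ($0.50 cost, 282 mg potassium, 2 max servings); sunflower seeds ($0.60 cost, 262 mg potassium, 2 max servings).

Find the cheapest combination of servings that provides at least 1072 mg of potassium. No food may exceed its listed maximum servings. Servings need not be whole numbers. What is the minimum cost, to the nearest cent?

Cost per mg of potassium: carrots $0.0018, sunflower seeds $0.0023, strawberries $0.0029, kale $0.0035.
Take 2 servings of carrots: +564.0 mg potassium for $1.00 (total $1.00, still need 508.0 mg).
Take 1.939 servings of sunflower seeds: +508.0 mg potassium for $1.16 (total $2.16, still need 0.0 mg).
Filling from the cheapest source first is optimal under one linear minimum: $2.16.

$2.16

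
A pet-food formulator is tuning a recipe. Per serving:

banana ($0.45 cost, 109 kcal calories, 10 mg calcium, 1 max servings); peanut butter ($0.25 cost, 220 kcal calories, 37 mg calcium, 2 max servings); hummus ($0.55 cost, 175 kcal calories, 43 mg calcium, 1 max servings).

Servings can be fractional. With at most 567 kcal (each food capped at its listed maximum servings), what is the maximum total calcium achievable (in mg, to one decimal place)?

108.9 mg

Calcium per kcal: hummus 0.2457, peanut butter 0.1682, banana 0.09174.
Take 1 serving of hummus: uses 175 kcal, +43.0 mg calcium (running total 43.0 mg).
Take 1.782 servings of peanut butter: uses 392 kcal, +65.9 mg calcium (running total 108.9 mg).
Filling greedily by calcium-per-kcal is optimal for one linear limit, giving 108.9 mg.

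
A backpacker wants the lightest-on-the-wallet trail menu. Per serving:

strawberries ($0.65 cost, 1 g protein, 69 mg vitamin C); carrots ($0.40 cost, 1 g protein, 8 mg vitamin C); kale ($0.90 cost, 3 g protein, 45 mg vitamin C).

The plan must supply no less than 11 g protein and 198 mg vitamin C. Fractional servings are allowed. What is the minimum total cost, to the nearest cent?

Two binding constraints pin down two serving amounts, so the optimal mix uses at most two foods. The candidates are each food alone (scaled to the tighter of protein/vitamin C) and each pair with both constraints tight.
strawberries only: max(11/1, 198/69) = 11 servings → $7.15.
carrots only: max(11/1, 198/8) = 24.75 servings → $9.90.
kale only: max(11/3, 198/45) = 4.4 servings → $3.96.
strawberries + carrots with both tight: 1.803 servings and 9.197 servings → $4.85.
strawberries + kale with both tight: 0.6111 servings and 3.463 servings → $3.51.
carrots + kale: the both-tight solution has a negative serving — not a feasible corner.
So the least-cost plan costs $3.51.

$3.51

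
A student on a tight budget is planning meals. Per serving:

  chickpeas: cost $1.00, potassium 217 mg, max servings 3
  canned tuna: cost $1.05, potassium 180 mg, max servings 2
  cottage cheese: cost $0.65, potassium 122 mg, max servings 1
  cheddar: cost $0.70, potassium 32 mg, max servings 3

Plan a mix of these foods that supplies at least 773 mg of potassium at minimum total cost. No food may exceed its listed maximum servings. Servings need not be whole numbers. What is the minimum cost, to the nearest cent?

Cost per mg of potassium: chickpeas $0.0046, cottage cheese $0.0053, canned tuna $0.0058, cheddar $0.0219.
Take 3 servings of chickpeas: +651.0 mg potassium for $3.00 (total $3.00, still need 122.0 mg).
Take 1 serving of cottage cheese: +122.0 mg potassium for $0.65 (total $3.65, still need 0.0 mg).
Filling from the cheapest source first is optimal under one linear minimum: $3.65.

$3.65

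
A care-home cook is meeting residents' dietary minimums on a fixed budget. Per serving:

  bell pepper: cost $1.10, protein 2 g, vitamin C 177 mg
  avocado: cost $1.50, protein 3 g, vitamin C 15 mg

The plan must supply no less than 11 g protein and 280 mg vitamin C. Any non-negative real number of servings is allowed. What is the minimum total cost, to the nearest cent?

Check every corner: each single food scaled to meet both minima, and each pair solved so both constraints bind.
bell pepper only: max(11/2, 280/177) = 5.5 servings → $6.05.
avocado only: max(11/3, 280/15) = 18.67 servings → $28.00.
bell pepper + avocado with both tight: 1.347 servings and 2.768 servings → $5.63.
The minimum over all feasible corners is $5.63.

$5.63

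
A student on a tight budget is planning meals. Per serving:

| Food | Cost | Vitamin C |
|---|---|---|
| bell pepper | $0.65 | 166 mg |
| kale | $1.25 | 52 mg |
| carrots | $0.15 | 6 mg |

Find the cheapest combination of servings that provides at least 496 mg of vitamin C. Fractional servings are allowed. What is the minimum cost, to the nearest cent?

Cost per mg of vitamin C: bell pepper $0.0039, kale $0.0240, carrots $0.0250.
With no serving limits, use only bell pepper: 496 mg / 166 mg = 2.988 servings × $0.65 = $1.94.

$1.94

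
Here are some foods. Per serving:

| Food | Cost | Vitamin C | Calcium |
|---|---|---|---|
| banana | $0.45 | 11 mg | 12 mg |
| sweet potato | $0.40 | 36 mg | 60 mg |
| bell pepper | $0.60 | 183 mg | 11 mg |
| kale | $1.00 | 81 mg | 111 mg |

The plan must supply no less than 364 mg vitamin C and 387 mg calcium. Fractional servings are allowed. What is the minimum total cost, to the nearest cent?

$2.97

banana only: max(364/11, 387/12) = 33.09 servings → $14.89.
sweet potato only: max(364/36, 387/60) = 10.11 servings → $4.04.
bell pepper only: max(364/183, 387/11) = 35.18 servings → $21.11.
kale only: max(364/81, 387/111) = 4.494 servings → $4.49.
banana + sweet potato: intersection lies outside the first quadrant.
banana + bell pepper with both tight: 32.2 servings and 0.05349 servings → $14.52.
banana + kale with both targets exact would need a negative amount; discard.
sweet potato + bell pepper with both tight: 6.313 servings and 0.7472 servings → $2.97.
sweet potato + kale with both targets exact would need a negative amount; discard.
bell pepper + kale with both tight: 0.4663 servings and 3.44 servings → $3.72.
Cheapest feasible corner: $2.97.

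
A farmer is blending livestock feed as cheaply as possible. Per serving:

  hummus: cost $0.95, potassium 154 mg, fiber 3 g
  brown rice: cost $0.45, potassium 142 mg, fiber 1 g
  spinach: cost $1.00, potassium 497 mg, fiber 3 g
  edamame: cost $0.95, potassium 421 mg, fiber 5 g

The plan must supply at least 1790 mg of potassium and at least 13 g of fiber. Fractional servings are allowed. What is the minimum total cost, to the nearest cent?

Check every corner: each single food scaled to meet both minima, and each pair solved so both constraints bind.
hummus only: max(1790/154, 13/3) = 11.62 servings → $11.04.
brown rice only: max(1790/142, 13/1) = 13 servings → $5.85.
spinach only: max(1790/497, 13/3) = 4.333 servings → $4.33.
edamame only: max(1790/421, 13/5) = 4.252 servings → $4.04.
hummus + brown rice with both tight: 0.2059 servings and 12.38 servings → $5.77.
hummus + spinach with both tight: 1.06 servings and 3.273 servings → $4.28.
hummus + edamame with both targets exact would need a negative amount; discard.
brown rice + spinach: intersection lies outside the first quadrant.
brown rice + edamame with both tight: 12.03 servings and 0.1938 servings → $5.60.
spinach + edamame with both tight: 2.845 servings and 0.8928 servings → $3.69.
So the least-cost plan costs $3.69.

$3.69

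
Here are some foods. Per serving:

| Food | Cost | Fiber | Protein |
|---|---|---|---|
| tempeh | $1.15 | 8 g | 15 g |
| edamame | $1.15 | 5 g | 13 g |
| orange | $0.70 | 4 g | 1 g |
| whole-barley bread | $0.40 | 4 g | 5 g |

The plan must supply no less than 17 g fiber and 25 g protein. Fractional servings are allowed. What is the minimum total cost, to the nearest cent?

$1.96

At the optimum either one food covers both requirements or two foods hit both targets exactly; no other combination can be cheaper.
tempeh only: max(17/8, 25/15) = 2.125 servings → $2.44.
edamame only: max(17/5, 25/13) = 3.4 servings → $3.91.
orange only: max(17/4, 25/1) = 25 servings → $17.50.
whole-barley bread only: max(17/4, 25/5) = 5 servings → $2.00.
tempeh + edamame: the both-tight solution has a negative serving — not a feasible corner.
tempeh + orange with both tight: 1.596 servings and 1.058 servings → $2.58.
tempeh + whole-barley bread with both tight: 0.75 servings and 2.75 servings → $1.96.
edamame + orange with both tight: 1.766 servings and 2.043 servings → $3.46.
edamame + whole-barley bread with both tight: 0.5556 servings and 3.556 servings → $2.06.
orange + whole-barley bread with both targets exact would need a negative amount; discard.
Cheapest feasible corner: $1.96.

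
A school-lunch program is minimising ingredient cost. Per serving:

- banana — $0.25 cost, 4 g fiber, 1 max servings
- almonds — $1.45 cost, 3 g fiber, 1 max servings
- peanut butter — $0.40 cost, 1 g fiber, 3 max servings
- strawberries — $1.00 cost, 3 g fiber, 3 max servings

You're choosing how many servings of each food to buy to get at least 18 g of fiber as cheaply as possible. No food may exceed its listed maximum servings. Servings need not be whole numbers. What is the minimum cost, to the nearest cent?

Cost per g of fiber: banana $0.0625, strawberries $0.3333, peanut butter $0.4000, almonds $0.4833.
Take 1 serving of banana: +4.0 g fiber for $0.25 (total $0.25, still need 14.0 g).
Take 3 servings of strawberries: +9.0 g fiber for $3.00 (total $3.25, still need 5.0 g).
Take 3 servings of peanut butter: +3.0 g fiber for $1.20 (total $4.45, still need 2.0 g).
Take 0.6667 servings of almonds: +2.0 g fiber for $0.97 (total $5.42, still need 0.0 g).
Filling from the cheapest source first is optimal under one linear minimum: $5.42.

$5.42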